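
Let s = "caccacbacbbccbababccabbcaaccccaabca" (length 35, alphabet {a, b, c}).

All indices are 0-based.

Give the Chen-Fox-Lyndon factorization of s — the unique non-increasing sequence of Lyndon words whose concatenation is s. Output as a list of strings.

["c", "acc", "acbacbbccb", "ababccabbc", "aacccc", "aabc", "a"]

emit factor 1: 'c' (i=0, period=1)
emit factor 2: 'acc' (i=1, period=3)
emit factor 3: 'acbacbbccb' (i=4, period=10)
emit factor 4: 'ababccabbc' (i=14, period=10)
emit factor 5: 'aacccc' (i=24, period=6)
emit factor 6: 'aabc' (i=30, period=4)
emit factor 7: 'a' (i=34, period=1)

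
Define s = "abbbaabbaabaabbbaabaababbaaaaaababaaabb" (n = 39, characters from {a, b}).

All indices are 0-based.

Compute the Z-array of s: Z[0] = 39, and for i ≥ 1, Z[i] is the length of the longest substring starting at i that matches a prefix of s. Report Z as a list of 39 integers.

Z[0]=39
i=1: i≥r, start 0; Z[1]=0
i=2: i≥r, start 0; Z[2]=0
i=3: i≥r, start 0; Z[3]=0
i=4: i≥r, start 0; Z[4]=1 grow→box=[4,5)
i=5: i≥r, start 0; Z[5]=3 grow→box=[5,8)
i=6: min(r-i=2, Z[1]=0)=0; Z[6]=0
i=7: min(r-i=1, Z[2]=0)=0; Z[7]=0
i=8: i≥r, start 0; Z[8]=1 grow→box=[8,9)
i=9: i≥r, start 0; Z[9]=2 grow→box=[9,11)
i=10: min(r-i=1, Z[1]=0)=0; Z[10]=0
i=11: i≥r, start 0; Z[11]=1 grow→box=[11,12)
i=12: i≥r, start 0; Z[12]=7 grow→box=[12,19)
i=13: min(r-i=6, Z[1]=0)=0; Z[13]=0
i=14: min(r-i=5, Z[2]=0)=0; Z[14]=0
i=15: min(r-i=4, Z[3]=0)=0; Z[15]=0
i=16: min(r-i=3, Z[4]=1)=1; Z[16]=1
i=17: min(r-i=2, Z[5]=3)=2; Z[17]=2
i=18: min(r-i=1, Z[6]=0)=0; Z[18]=0
i=19: i≥r, start 0; Z[19]=1 grow→box=[19,20)
i=20: i≥r, start 0; Z[20]=2 grow→box=[20,22)
i=21: min(r-i=1, Z[1]=0)=0; Z[21]=0
i=22: i≥r, start 0; Z[22]=3 grow→box=[22,25)
i=23: min(r-i=2, Z[1]=0)=0; Z[23]=0
i=24: min(r-i=1, Z[2]=0)=0; Z[24]=0
i=25: i≥r, start 0; Z[25]=1 grow→box=[25,26)
i=26: i≥r, start 0; Z[26]=1 grow→box=[26,27)
i=27: i≥r, start 0; Z[27]=1 grow→box=[27,28)
i=28: i≥r, start 0; Z[28]=1 grow→box=[28,29)
i=29: i≥r, start 0; Z[29]=1 grow→box=[29,30)
i=30: i≥r, start 0; Z[30]=2 grow→box=[30,32)
i=31: min(r-i=1, Z[1]=0)=0; Z[31]=0
i=32: i≥r, start 0; Z[32]=2 grow→box=[32,34)
i=33: min(r-i=1, Z[1]=0)=0; Z[33]=0
i=34: i≥r, start 0; Z[34]=1 grow→box=[34,35)
i=35: i≥r, start 0; Z[35]=1 grow→box=[35,36)
i=36: i≥r, start 0; Z[36]=3 grow→box=[36,39)
i=37: min(r-i=2, Z[1]=0)=0; Z[37]=0
i=38: min(r-i=1, Z[2]=0)=0; Z[38]=0

[39, 0, 0, 0, 1, 3, 0, 0, 1, 2, 0, 1, 7, 0, 0, 0, 1, 2, 0, 1, 2, 0, 3, 0, 0, 1, 1, 1, 1, 1, 2, 0, 2, 0, 1, 1, 3, 0, 0]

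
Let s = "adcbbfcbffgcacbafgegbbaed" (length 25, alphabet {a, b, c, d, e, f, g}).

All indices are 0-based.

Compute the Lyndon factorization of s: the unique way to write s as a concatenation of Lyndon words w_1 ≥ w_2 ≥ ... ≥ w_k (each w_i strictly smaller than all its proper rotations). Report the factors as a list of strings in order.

emit factor 1: 'adcbbfcbffgc' (i=0, period=12)
emit factor 2: 'acbafgegbbaed' (i=12, period=13)

["adcbbfcbffgc", "acbafgegbbaed"]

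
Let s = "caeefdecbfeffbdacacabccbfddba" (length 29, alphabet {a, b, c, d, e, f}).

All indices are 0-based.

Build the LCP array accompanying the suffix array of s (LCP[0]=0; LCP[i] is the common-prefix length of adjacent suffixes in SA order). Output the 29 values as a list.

[0, 1, 1, 3, 1, 0, 1, 1, 1, 2, 0, 2, 2, 1, 3, 1, 0, 1, 1, 1, 0, 1, 1, 2, 0, 1, 2, 1, 1]

rank→(start, suffix):
  0 → (28, 'a')
  1 → (19, 'abccbfddba')
  2 → (17, 'acabccbfddba')
  3 → (15, 'acacabccbfddba')
  4 → (1, 'aeefdecbfeffbdacacabccbfddba')
  5 → (27, 'ba')
  6 → (20, 'bccbfddba')
  7 → (13, 'bdacacabccbfddba')
  8 → (23, 'bfddba')
  9 → (8, 'bfeffbdacacabccbfddba')
  10 → (18, 'cabccbfddba')
  11 → (16, 'cacabccbfddba')
  12 → (0, 'caeefdecbfeffbdacacabccbfddba')
  13 → (22, 'cbfddba')
  14 → (7, 'cbfeffbdacacabccbfddba')
  15 → (21, 'ccbfddba')
  16 → (14, 'dacacabccbfddba')
  17 → (26, 'dba')
  18 → (25, 'ddba')
  19 → (5, 'decbfeffbdacacabccbfddba')
  20 → (6, 'ecbfeffbdacacabccbfddba')
  21 → (2, 'eefdecbfeffbdacacabccbfddba')
  22 → (3, 'efdecbfeffbdacacabccbfddba')
  23 → (10, 'effbdacacabccbfddba')
  24 → (12, 'fbdacacabccbfddba')
  25 → (24, 'fddba')
  26 → (4, 'fdecbfeffbdacacabccbfddba')
  27 → (9, 'feffbdacacabccbfddba')
  28 → (11, 'ffbdacacabccbfddba')

SA = [28, 19, 17, 15, 1, 27, 20, 13, 23, 8, 18, 16, 0, 22, 7, 21, 14, 26, 25, 5, 6, 2, 3, 10, 12, 24, 4, 9, 11]
[i] adj suffixes → lcp
  [1] 28/19 → 1 ('a')
  [2] 19/17 → 1 ('a')
  [3] 17/15 → 3 ('aca')
  [4] 15/1 → 1 ('a')
  [5] 1/27 → 0 ('')
  [6] 27/20 → 1 ('b')
  [7] 20/13 → 1 ('b')
  [8] 13/23 → 1 ('b')
  [9] 23/8 → 2 ('bf')
  [10] 8/18 → 0 ('')
  [11] 18/16 → 2 ('ca')
  [12] 16/0 → 2 ('ca')
  [13] 0/22 → 1 ('c')
  [14] 22/7 → 3 ('cbf')
  [15] 7/21 → 1 ('c')
  [16] 21/14 → 0 ('')
  [17] 14/26 → 1 ('d')
  [18] 26/25 → 1 ('d')
  [19] 25/5 → 1 ('d')
  [20] 5/6 → 0 ('')
  [21] 6/2 → 1 ('e')
  [22] 2/3 → 1 ('e')
  [23] 3/10 → 2 ('ef')
  [24] 10/12 → 0 ('')
  [25] 12/24 → 1 ('f')
  [26] 24/4 → 2 ('fd')
  [27] 4/9 → 1 ('f')
  [28] 9/11 → 1 ('f')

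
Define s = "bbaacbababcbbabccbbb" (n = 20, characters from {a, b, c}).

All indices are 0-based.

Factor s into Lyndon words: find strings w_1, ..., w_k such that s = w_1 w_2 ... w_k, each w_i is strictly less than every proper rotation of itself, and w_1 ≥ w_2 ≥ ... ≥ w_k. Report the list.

["b", "b", "aacbababcbbabccbbb"]

emit factor 1: 'b' (i=0, period=1)
emit factor 2: 'b' (i=1, period=1)
emit factor 3: 'aacbababcbbabccbbb' (i=2, period=18)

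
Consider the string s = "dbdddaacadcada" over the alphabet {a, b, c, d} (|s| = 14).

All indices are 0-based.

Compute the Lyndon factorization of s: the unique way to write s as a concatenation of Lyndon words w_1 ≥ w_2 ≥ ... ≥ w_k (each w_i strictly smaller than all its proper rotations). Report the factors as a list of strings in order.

["d", "bddd", "aacadcad", "a"]

emit factor 1: 'd' (i=0, period=1)
emit factor 2: 'bddd' (i=1, period=4)
emit factor 3: 'aacadcad' (i=5, period=8)
emit factor 4: 'a' (i=13, period=1)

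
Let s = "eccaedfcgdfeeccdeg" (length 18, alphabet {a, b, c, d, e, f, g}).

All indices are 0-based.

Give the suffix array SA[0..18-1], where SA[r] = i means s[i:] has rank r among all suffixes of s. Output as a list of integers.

rank | idx | suffix
   0 |   3 | aedfcgdfeeccdeg
   1 |   2 | caedfcgdfeeccdeg
   2 |   1 | ccaedfcgdfeeccdeg
   3 |  13 | ccdeg
   4 |  14 | cdeg
   5 |   7 | cgdfeeccdeg
   6 |  15 | deg
   7 |   5 | dfcgdfeeccdeg
   8 |   9 | dfeeccdeg
   9 |   0 | eccaedfcgdfeeccdeg
  10 |  12 | eccdeg
  11 |   4 | edfcgdfeeccdeg
  12 |  11 | eeccdeg
  13 |  16 | eg
  14 |   6 | fcgdfeeccdeg
  15 |  10 | feeccdeg
  16 |  17 | g
  17 |   8 | gdfeeccdeg

[3, 2, 1, 13, 14, 7, 15, 5, 9, 0, 12, 4, 11, 16, 6, 10, 17, 8]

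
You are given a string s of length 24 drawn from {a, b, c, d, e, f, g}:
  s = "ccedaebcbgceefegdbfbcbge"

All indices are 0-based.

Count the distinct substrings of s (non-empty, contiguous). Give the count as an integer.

276

rank→(start, suffix):
  0 → (4, 'aebcbgceefegdbfbcbge')
  1 → (6, 'bcbgceefegdbfbcbge')
  2 → (19, 'bcbge')
  3 → (17, 'bfbcbge')
  4 → (8, 'bgceefegdbfbcbge')
  5 → (21, 'bge')
  6 → (7, 'cbgceefegdbfbcbge')
  7 → (20, 'cbge')
  8 → (0, 'ccedaebcbgceefegdbfbcbge')
  9 → (1, 'cedaebcbgceefegdbfbcbge')
  10 → (10, 'ceefegdbfbcbge')
  11 → (3, 'daebcbgceefegdbfbcbge')
  12 → (16, 'dbfbcbge')
  13 → (23, 'e')
  14 → (5, 'ebcbgceefegdbfbcbge')
  15 → (2, 'edaebcbgceefegdbfbcbge')
  16 → (11, 'eefegdbfbcbge')
  17 → (12, 'efegdbfbcbge')
  18 → (14, 'egdbfbcbge')
  19 → (18, 'fbcbge')
  20 → (13, 'fegdbfbcbge')
  21 → (9, 'gceefegdbfbcbge')
  22 → (15, 'gdbfbcbge')
  23 → (22, 'ge')

SA = [4, 6, 19, 17, 8, 21, 7, 20, 0, 1, 10, 3, 16, 23, 5, 2, 11, 12, 14, 18, 13, 9, 15, 22]
i: (SA[i-1],SA[i]) lcp shared
  1: (4,6) 0 ''
  2: (6,19) 4 'bcbg'
  3: (19,17) 1 'b'
  4: (17,8) 1 'b'
  5: (8,21) 2 'bg'
  6: (21,7) 0 ''
  7: (7,20) 3 'cbg'
  8: (20,0) 1 'c'
  9: (0,1) 1 'c'
  10: (1,10) 2 'ce'
  11: (10,3) 0 ''
  12: (3,16) 1 'd'
  13: (16,23) 0 ''
  14: (23,5) 1 'e'
  15: (5,2) 1 'e'
  16: (2,11) 1 'e'
  17: (11,12) 1 'e'
  18: (12,14) 1 'e'
  19: (14,18) 0 ''
  20: (18,13) 1 'f'
  21: (13,9) 0 ''
  22: (9,15) 1 'g'
  23: (15,22) 1 'g'

n(n+1)/2 = 24·25/2 = 300
Σ LCP = 0 + 0 + 4 + 1 + 1 + 2 + 0 + 3 + 1 + 1 + 2 + 0 + 1 + 0 + 1 + 1 + 1 + 1 + 1 + 0 + 1 + 0 + 1 + 1 = 24
distinct = 300 − 24 = 276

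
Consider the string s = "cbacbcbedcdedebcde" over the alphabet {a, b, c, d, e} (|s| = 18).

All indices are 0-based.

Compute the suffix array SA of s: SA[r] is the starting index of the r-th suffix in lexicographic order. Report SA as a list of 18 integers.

[2, 1, 4, 14, 6, 0, 3, 5, 15, 9, 8, 16, 12, 10, 17, 13, 7, 11]

rank | idx | suffix
   0 |   2 | acbcbedcdedebcde
   1 |   1 | bacbcbedcdedebcde
   2 |   4 | bcbedcdedebcde
   3 |  14 | bcde
   4 |   6 | bedcdedebcde
   5 |   0 | cbacbcbedcdedebcde
   6 |   3 | cbcbedcdedebcde
   7 |   5 | cbedcdedebcde
   8 |  15 | cde
   9 |   9 | cdedebcde
  10 |   8 | dcdedebcde
  11 |  16 | de
  12 |  12 | debcde
  13 |  10 | dedebcde
  14 |  17 | e
  15 |  13 | ebcde
  16 |   7 | edcdedebcde
  17 |  11 | edebcde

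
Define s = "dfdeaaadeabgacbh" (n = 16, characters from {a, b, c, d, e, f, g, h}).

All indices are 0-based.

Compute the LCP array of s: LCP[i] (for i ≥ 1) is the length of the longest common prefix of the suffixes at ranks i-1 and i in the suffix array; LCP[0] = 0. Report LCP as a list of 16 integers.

sorted suffixes:
  #0 SA[0]=4  'aaadeabgacbh'
  #1 SA[1]=5  'aadeabgacbh'
  #2 SA[2]=9  'abgacbh'
  #3 SA[3]=12  'acbh'
  #4 SA[4]=6  'adeabgacbh'
  #5 SA[5]=10  'bgacbh'
  #6 SA[6]=14  'bh'
  #7 SA[7]=13  'cbh'
  #8 SA[8]=2  'deaaadeabgacbh'
  #9 SA[9]=7  'deabgacbh'
  #10 SA[10]=0  'dfdeaaadeabgacbh'
  #11 SA[11]=3  'eaaadeabgacbh'
  #12 SA[12]=8  'eabgacbh'
  #13 SA[13]=1  'fdeaaadeabgacbh'
  #14 SA[14]=11  'gacbh'
  #15 SA[15]=15  'h'

SA = [4, 5, 9, 12, 6, 10, 14, 13, 2, 7, 0, 3, 8, 1, 11, 15]
i: (SA[i-1],SA[i]) lcp shared
  1: (4,5) 2 'aa'
  2: (5,9) 1 'a'
  3: (9,12) 1 'a'
  4: (12,6) 1 'a'
  5: (6,10) 0 ''
  6: (10,14) 1 'b'
  7: (14,13) 0 ''
  8: (13,2) 0 ''
  9: (2,7) 3 'dea'
  10: (7,0) 1 'd'
  11: (0,3) 0 ''
  12: (3,8) 2 'ea'
  13: (8,1) 0 ''
  14: (1,11) 0 ''
  15: (11,15) 0 ''

[0, 2, 1, 1, 1, 0, 1, 0, 0, 3, 1, 0, 2, 0, 0, 0]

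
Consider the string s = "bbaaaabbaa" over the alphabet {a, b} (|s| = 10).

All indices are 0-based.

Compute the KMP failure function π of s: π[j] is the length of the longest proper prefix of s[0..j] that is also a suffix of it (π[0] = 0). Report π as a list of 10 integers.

π[0] = 0
j=1 s[j]='b': π[1]=1 (border 'b')
j=2 s[j]='a': k: 1→0; π[2]=0 (border '')
j=3 s[j]='a': π[3]=0 (border '')
j=4 s[j]='a': π[4]=0 (border '')
j=5 s[j]='a': π[5]=0 (border '')
j=6 s[j]='b': π[6]=1 (border 'b')
j=7 s[j]='b': π[7]=2 (border 'bb')
j=8 s[j]='a': π[8]=3 (border 'bba')
j=9 s[j]='a': π[9]=4 (border 'bbaa')

[0, 1, 0, 0, 0, 0, 1, 2, 3, 4]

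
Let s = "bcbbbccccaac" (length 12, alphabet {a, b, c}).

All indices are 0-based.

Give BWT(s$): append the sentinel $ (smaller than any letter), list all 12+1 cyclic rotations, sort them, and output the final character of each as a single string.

ccacb$bacbccb

rank  rotation       last
    0  $bcbbbccccaac  c
    1  aac$bcbbbcccc  c
    2  ac$bcbbbcccca  a
    3  bbbccccaac$bc  c
    4  bbccccaac$bcb  b
    5  bcbbbccccaac$  $
    6  bccccaac$bcbb  b
    7  c$bcbbbccccaa  a
    8  caac$bcbbbccc  c
    9  cbbbccccaac$b  b
   10  ccaac$bcbbbcc  c
   11  cccaac$bcbbbc  c
   12  ccccaac$bcbbb  b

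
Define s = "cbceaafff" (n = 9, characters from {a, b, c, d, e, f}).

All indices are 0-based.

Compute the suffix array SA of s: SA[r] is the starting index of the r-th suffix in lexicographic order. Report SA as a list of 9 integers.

sorted suffixes:
  #0 SA[0]=4  'aafff'
  #1 SA[1]=5  'afff'
  #2 SA[2]=1  'bceaafff'
  #3 SA[3]=0  'cbceaafff'
  #4 SA[4]=2  'ceaafff'
  #5 SA[5]=3  'eaafff'
  #6 SA[6]=8  'f'
  #7 SA[7]=7  'ff'
  #8 SA[8]=6  'fff'

[4, 5, 1, 0, 2, 3, 8, 7, 6]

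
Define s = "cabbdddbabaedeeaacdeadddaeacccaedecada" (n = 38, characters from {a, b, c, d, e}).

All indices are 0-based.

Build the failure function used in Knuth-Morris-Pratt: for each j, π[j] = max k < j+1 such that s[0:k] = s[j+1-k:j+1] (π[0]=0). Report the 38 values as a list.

π[0] = 0
j=1 s[j]='a': π[1]=0 (border '')
j=2 s[j]='b': π[2]=0 (border '')
j=3 s[j]='b': π[3]=0 (border '')
j=4 s[j]='d': π[4]=0 (border '')
j=5 s[j]='d': π[5]=0 (border '')
j=6 s[j]='d': π[6]=0 (border '')
j=7 s[j]='b': π[7]=0 (border '')
j=8 s[j]='a': π[8]=0 (border '')
j=9 s[j]='b': π[9]=0 (border '')
j=10 s[j]='a': π[10]=0 (border '')
j=11 s[j]='e': π[11]=0 (border '')
j=12 s[j]='d': π[12]=0 (border '')
j=13 s[j]='e': π[13]=0 (border '')
j=14 s[j]='e': π[14]=0 (border '')
j=15 s[j]='a': π[15]=0 (border '')
j=16 s[j]='a': π[16]=0 (border '')
j=17 s[j]='c': π[17]=1 (border 'c')
j=18 s[j]='d': k: 1→0; π[18]=0 (border '')
j=19 s[j]='e': π[19]=0 (border '')
j=20 s[j]='a': π[20]=0 (border '')
j=21 s[j]='d': π[21]=0 (border '')
j=22 s[j]='d': π[22]=0 (border '')
j=23 s[j]='d': π[23]=0 (border '')
j=24 s[j]='a': π[24]=0 (border '')
j=25 s[j]='e': π[25]=0 (border '')
j=26 s[j]='a': π[26]=0 (border '')
j=27 s[j]='c': π[27]=1 (border 'c')
j=28 s[j]='c': k: 1→0; π[28]=1 (border 'c')
j=29 s[j]='c': k: 1→0; π[29]=1 (border 'c')
j=30 s[j]='a': π[30]=2 (border 'ca')
j=31 s[j]='e': k: 2→0; π[31]=0 (border '')
j=32 s[j]='d': π[32]=0 (border '')
j=33 s[j]='e': π[33]=0 (border '')
j=34 s[j]='c': π[34]=1 (border 'c')
j=35 s[j]='a': π[35]=2 (border 'ca')
j=36 s[j]='d': k: 2→0; π[36]=0 (border '')
j=37 s[j]='a': π[37]=0 (border '')

[0, 0, 0, 0, 0, 0, 0, 0, 0, 0, 0, 0, 0, 0, 0, 0, 0, 1, 0, 0, 0, 0, 0, 0, 0, 0, 0, 1, 1, 1, 2, 0, 0, 0, 1, 2, 0, 0]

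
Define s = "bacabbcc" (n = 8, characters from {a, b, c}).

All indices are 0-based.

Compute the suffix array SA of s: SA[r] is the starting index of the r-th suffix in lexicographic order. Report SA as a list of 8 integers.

[3, 1, 0, 4, 5, 7, 2, 6]

rank | idx | suffix
   0 |   3 | abbcc
   1 |   1 | acabbcc
   2 |   0 | bacabbcc
   3 |   4 | bbcc
   4 |   5 | bcc
   5 |   7 | c
   6 |   2 | cabbcc
   7 |   6 | cc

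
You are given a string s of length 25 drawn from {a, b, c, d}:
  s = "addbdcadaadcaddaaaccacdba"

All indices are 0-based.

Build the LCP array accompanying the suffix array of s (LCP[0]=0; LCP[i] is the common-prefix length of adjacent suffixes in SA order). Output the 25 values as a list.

rank | idx | suffix
   0 |  24 | a
   1 |  15 | aaaccacdba
   2 |  16 | aaccacdba
   3 |   8 | aadcaddaaaccacdba
   4 |  17 | accacdba
   5 |  20 | acdba
   6 |   6 | adaadcaddaaaccacdba
   7 |   9 | adcaddaaaccacdba
   8 |  12 | addaaaccacdba
   9 |   0 | addbdcadaadcaddaaaccacdba
  10 |  23 | ba
  11 |   3 | bdcadaadcaddaaaccacdba
  12 |  19 | cacdba
  13 |   5 | cadaadcaddaaaccacdba
  14 |  11 | caddaaaccacdba
  15 |  18 | ccacdba
  16 |  21 | cdba
  17 |  14 | daaaccacdba
  18 |   7 | daadcaddaaaccacdba
  19 |  22 | dba
  20 |   2 | dbdcadaadcaddaaaccacdba
  21 |   4 | dcadaadcaddaaaccacdba
  22 |  10 | dcaddaaaccacdba
  23 |  13 | ddaaaccacdba
  24 |   1 | ddbdcadaadcaddaaaccacdba

SA = [24, 15, 16, 8, 17, 20, 6, 9, 12, 0, 23, 3, 19, 5, 11, 18, 21, 14, 7, 22, 2, 4, 10, 13, 1]
rank  pair      lcp
   1  s[24:],s[15:]  1  'a'
   2  s[15:],s[16:]  2  'aa'
   3  s[16:],s[8:]  2  'aa'
   4  s[8:],s[17:]  1  'a'
   5  s[17:],s[20:]  2  'ac'
   6  s[20:],s[6:]  1  'a'
   7  s[6:],s[9:]  2  'ad'
   8  s[9:],s[12:]  2  'ad'
   9  s[12:],s[0:]  3  'add'
  10  s[0:],s[23:]  0  ''
  11  s[23:],s[3:]  1  'b'
  12  s[3:],s[19:]  0  ''
  13  s[19:],s[5:]  2  'ca'
  14  s[5:],s[11:]  3  'cad'
  15  s[11:],s[18:]  1  'c'
  16  s[18:],s[21:]  1  'c'
  17  s[21:],s[14:]  0  ''
  18  s[14:],s[7:]  3  'daa'
  19  s[7:],s[22:]  1  'd'
  20  s[22:],s[2:]  2  'db'
  21  s[2:],s[4:]  1  'd'
  22  s[4:],s[10:]  4  'dcad'
  23  s[10:],s[13:]  1  'd'
  24  s[13:],s[1:]  2  'dd'

[0, 1, 2, 2, 1, 2, 1, 2, 2, 3, 0, 1, 0, 2, 3, 1, 1, 0, 3, 1, 2, 1, 4, 1, 2]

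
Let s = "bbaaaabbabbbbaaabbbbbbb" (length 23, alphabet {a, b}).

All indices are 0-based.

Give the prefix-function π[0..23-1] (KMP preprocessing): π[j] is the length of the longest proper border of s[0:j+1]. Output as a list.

[0, 1, 0, 0, 0, 0, 1, 2, 3, 1, 2, 2, 2, 3, 4, 5, 1, 2, 2, 2, 2, 2, 2]

π[0] = 0
j=1 s[j]='b': π[1]=1 (border 'b')
j=2 s[j]='a': k: 1→0; π[2]=0 (border '')
j=3 s[j]='a': π[3]=0 (border '')
j=4 s[j]='a': π[4]=0 (border '')
j=5 s[j]='a': π[5]=0 (border '')
j=6 s[j]='b': π[6]=1 (border 'b')
j=7 s[j]='b': π[7]=2 (border 'bb')
j=8 s[j]='a': π[8]=3 (border 'bba')
j=9 s[j]='b': k: 3→0; π[9]=1 (border 'b')
j=10 s[j]='b': π[10]=2 (border 'bb')
j=11 s[j]='b': k: 2→1; π[11]=2 (border 'bb')
j=12 s[j]='b': k: 2→1; π[12]=2 (border 'bb')
j=13 s[j]='a': π[13]=3 (border 'bba')
j=14 s[j]='a': π[14]=4 (border 'bbaa')
j=15 s[j]='a': π[15]=5 (border 'bbaaa')
j=16 s[j]='b': k: 5→0; π[16]=1 (border 'b')
j=17 s[j]='b': π[17]=2 (border 'bb')
j=18 s[j]='b': k: 2→1; π[18]=2 (border 'bb')
j=19 s[j]='b': k: 2→1; π[19]=2 (border 'bb')
j=20 s[j]='b': k: 2→1; π[20]=2 (border 'bb')
j=21 s[j]='b': k: 2→1; π[21]=2 (border 'bb')
j=22 s[j]='b': k: 2→1; π[22]=2 (border 'bb')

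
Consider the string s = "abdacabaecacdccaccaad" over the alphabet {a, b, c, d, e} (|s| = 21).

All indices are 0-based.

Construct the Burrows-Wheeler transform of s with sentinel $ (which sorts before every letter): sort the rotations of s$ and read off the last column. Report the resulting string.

dcc$dccabaacaceadaabca

rank  rotation                last
    0  $abdacabaecacdccaccaad  d
    1  aad$abdacabaecacdccacc  c
    2  abaecacdccaccaad$abdac  c
    3  abdacabaecacdccaccaad$  $
    4  acabaecacdccaccaad$abd  d
    5  accaad$abdacabaecacdcc  c
    6  acdccaccaad$abdacabaec  c
    7  ad$abdacabaecacdccacca  a
    8  aecacdccaccaad$abdacab  b
    9  baecacdccaccaad$abdaca  a
   10  bdacabaecacdccaccaad$a  a
   11  caad$abdacabaecacdccac  c
   12  cabaecacdccaccaad$abda  a
   13  caccaad$abdacabaecacdc  c
   14  cacdccaccaad$abdacabae  e
   15  ccaad$abdacabaecacdcca  a
   16  ccaccaad$abdacabaecacd  d
   17  cdccaccaad$abdacabaeca  a
   18  d$abdacabaecacdccaccaa  a
   19  dacabaecacdccaccaad$ab  b
   20  dccaccaad$abdacabaecac  c
   21  ecacdccaccaad$abdacaba  a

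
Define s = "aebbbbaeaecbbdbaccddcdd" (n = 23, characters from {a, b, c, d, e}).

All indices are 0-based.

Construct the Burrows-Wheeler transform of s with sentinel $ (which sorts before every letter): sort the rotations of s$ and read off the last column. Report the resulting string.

dbb$edbbbecbeadcdbdccaaa

rank  rotation                  last
    0  $aebbbbaeaecbbdbaccddcdd  d
    1  accddcdd$aebbbbaeaecbbdb  b
    2  aeaecbbdbaccddcdd$aebbbb  b
    3  aebbbbaeaecbbdbaccddcdd$  $
    4  aecbbdbaccddcdd$aebbbbae  e
    5  baccddcdd$aebbbbaeaecbbd  d
    6  baeaecbbdbaccddcdd$aebbb  b
    7  bbaeaecbbdbaccddcdd$aebb  b
    8  bbbaeaecbbdbaccddcdd$aeb  b
    9  bbbbaeaecbbdbaccddcdd$ae  e
   10  bbdbaccddcdd$aebbbbaeaec  c
   11  bdbaccddcdd$aebbbbaeaecb  b
   12  cbbdbaccddcdd$aebbbbaeae  e
   13  ccddcdd$aebbbbaeaecbbdba  a
   14  cdd$aebbbbaeaecbbdbaccdd  d
   15  cddcdd$aebbbbaeaecbbdbac  c
   16  d$aebbbbaeaecbbdbaccddcd  d
   17  dbaccddcdd$aebbbbaeaecbb  b
   18  dcdd$aebbbbaeaecbbdbaccd  d
   19  dd$aebbbbaeaecbbdbaccddc  c
   20  ddcdd$aebbbbaeaecbbdbacc  c
   21  eaecbbdbaccddcdd$aebbbba  a
   22  ebbbbaeaecbbdbaccddcdd$a  a
   23  ecbbdbaccddcdd$aebbbbaea  a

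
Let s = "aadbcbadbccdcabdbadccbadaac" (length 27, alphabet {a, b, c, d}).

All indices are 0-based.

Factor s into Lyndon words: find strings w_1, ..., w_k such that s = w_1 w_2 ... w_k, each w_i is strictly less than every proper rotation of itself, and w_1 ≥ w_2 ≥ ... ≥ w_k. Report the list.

emit factor 1: 'aadbcbadbccdcabdbadccbad' (i=0, period=24)
emit factor 2: 'aac' (i=24, period=3)

["aadbcbadbccdcabdbadccbad", "aac"]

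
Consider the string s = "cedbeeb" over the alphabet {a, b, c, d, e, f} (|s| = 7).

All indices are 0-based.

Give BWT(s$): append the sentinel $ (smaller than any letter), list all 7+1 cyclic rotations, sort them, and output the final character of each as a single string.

bed$eecb

rank  rotation  last
    0  $cedbeeb  b
    1  b$cedbee  e
    2  beeb$ced  d
    3  cedbeeb$  $
    4  dbeeb$ce  e
    5  eb$cedbe  e
    6  edbeeb$c  c
    7  eeb$cedb  b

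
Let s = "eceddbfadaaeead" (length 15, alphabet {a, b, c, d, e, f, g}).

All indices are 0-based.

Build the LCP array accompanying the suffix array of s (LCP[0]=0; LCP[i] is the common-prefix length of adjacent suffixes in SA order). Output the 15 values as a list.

rank | idx | suffix
   0 |   9 | aaeead
   1 |  13 | ad
   2 |   7 | adaaeead
   3 |  10 | aeead
   4 |   5 | bfadaaeead
   5 |   1 | ceddbfadaaeead
   6 |  14 | d
   7 |   8 | daaeead
   8 |   4 | dbfadaaeead
   9 |   3 | ddbfadaaeead
  10 |  12 | ead
  11 |   0 | eceddbfadaaeead
  12 |   2 | eddbfadaaeead
  13 |  11 | eead
  14 |   6 | fadaaeead

SA = [9, 13, 7, 10, 5, 1, 14, 8, 4, 3, 12, 0, 2, 11, 6]
rank  pair      lcp
   1  s[9:],s[13:]  1  'a'
   2  s[13:],s[7:]  2  'ad'
   3  s[7:],s[10:]  1  'a'
   4  s[10:],s[5:]  0  ''
   5  s[5:],s[1:]  0  ''
   6  s[1:],s[14:]  0  ''
   7  s[14:],s[8:]  1  'd'
   8  s[8:],s[4:]  1  'd'
   9  s[4:],s[3:]  1  'd'
  10  s[3:],s[12:]  0  ''
  11  s[12:],s[0:]  1  'e'
  12  s[0:],s[2:]  1  'e'
  13  s[2:],s[11:]  1  'e'
  14  s[11:],s[6:]  0  ''

[0, 1, 2, 1, 0, 0, 0, 1, 1, 1, 0, 1, 1, 1, 0]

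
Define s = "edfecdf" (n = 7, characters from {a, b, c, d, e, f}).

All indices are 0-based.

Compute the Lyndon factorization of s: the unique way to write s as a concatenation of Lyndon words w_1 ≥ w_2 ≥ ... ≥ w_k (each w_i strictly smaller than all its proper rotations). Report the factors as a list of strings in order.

emit factor 1: 'e' (i=0, period=1)
emit factor 2: 'dfe' (i=1, period=3)
emit factor 3: 'cdf' (i=4, period=3)

["e", "dfe", "cdf"]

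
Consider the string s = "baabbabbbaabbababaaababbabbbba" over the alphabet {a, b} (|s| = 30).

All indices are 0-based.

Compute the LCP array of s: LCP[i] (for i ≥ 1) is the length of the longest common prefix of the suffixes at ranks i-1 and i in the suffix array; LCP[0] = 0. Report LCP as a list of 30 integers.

rank→(start, suffix):
  0 → (29, 'a')
  1 → (17, 'aaababbabbbba')
  2 → (18, 'aababbabbbba')
  3 → (9, 'aabbababaaababbabbbba')
  4 → (1, 'aabbabbbaabbababaaababbabbbba')
  5 → (15, 'abaaababbabbbba')
  6 → (13, 'ababaaababbabbbba')
  7 → (19, 'ababbabbbba')
  8 → (10, 'abbababaaababbabbbba')
  9 → (2, 'abbabbbaabbababaaababbabbbba')
  10 → (21, 'abbabbbba')
  11 → (5, 'abbbaabbababaaababbabbbba')
  12 → (24, 'abbbba')
  13 → (28, 'ba')
  14 → (16, 'baaababbabbbba')
  15 → (8, 'baabbababaaababbabbbba')
  16 → (0, 'baabbabbbaabbababaaababbabbbba')
  17 → (14, 'babaaababbabbbba')
  18 → (12, 'bababaaababbabbbba')
  19 → (20, 'babbabbbba')
  20 → (4, 'babbbaabbababaaababbabbbba')
  21 → (23, 'babbbba')
  22 → (27, 'bba')
  23 → (7, 'bbaabbababaaababbabbbba')
  24 → (11, 'bbababaaababbabbbba')
  25 → (3, 'bbabbbaabbababaaababbabbbba')
  26 → (22, 'bbabbbba')
  27 → (26, 'bbba')
  28 → (6, 'bbbaabbababaaababbabbbba')
  29 → (25, 'bbbba')

SA = [29, 17, 18, 9, 1, 15, 13, 19, 10, 2, 21, 5, 24, 28, 16, 8, 0, 14, 12, 20, 4, 23, 27, 7, 11, 3, 22, 26, 6, 25]
[i] adj suffixes → lcp
  [1] 29/17 → 1 ('a')
  [2] 17/18 → 2 ('aa')
  [3] 18/9 → 3 ('aab')
  [4] 9/1 → 6 ('aabbab')
  [5] 1/15 → 1 ('a')
  [6] 15/13 → 3 ('aba')
  [7] 13/19 → 4 ('abab')
  [8] 19/10 → 2 ('ab')
  [9] 10/2 → 5 ('abbab')
  [10] 2/21 → 7 ('abbabbb')
  [11] 21/5 → 3 ('abb')
  [12] 5/24 → 4 ('abbb')
  [13] 24/28 → 0 ('')
  [14] 28/16 → 2 ('ba')
  [15] 16/8 → 3 ('baa')
  [16] 8/0 → 7 ('baabbab')
  [17] 0/14 → 2 ('ba')
  [18] 14/12 → 4 ('baba')
  [19] 12/20 → 3 ('bab')
  [20] 20/4 → 4 ('babb')
  [21] 4/23 → 5 ('babbb')
  [22] 23/27 → 1 ('b')
  [23] 27/7 → 3 ('bba')
  [24] 7/11 → 3 ('bba')
  [25] 11/3 → 4 ('bbab')
  [26] 3/22 → 6 ('bbabbb')
  [27] 22/26 → 2 ('bb')
  [28] 26/6 → 4 ('bbba')
  [29] 6/25 → 3 ('bbb')

[0, 1, 2, 3, 6, 1, 3, 4, 2, 5, 7, 3, 4, 0, 2, 3, 7, 2, 4, 3, 4, 5, 1, 3, 3, 4, 6, 2, 4, 3]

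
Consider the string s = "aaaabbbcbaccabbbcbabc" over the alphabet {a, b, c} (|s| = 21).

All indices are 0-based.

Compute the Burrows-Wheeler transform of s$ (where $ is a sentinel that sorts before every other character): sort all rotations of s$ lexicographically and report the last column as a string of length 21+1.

c$aacabbccaabbabbbcbba

rank  rotation                last
    0  $aaaabbbcbaccabbbcbabc  c
    1  aaaabbbcbaccabbbcbabc$  $
    2  aaabbbcbaccabbbcbabc$a  a
    3  aabbbcbaccabbbcbabc$aa  a
    4  abbbcbabc$aaaabbbcbacc  c
    5  abbbcbaccabbbcbabc$aaa  a
    6  abc$aaaabbbcbaccabbbcb  b
    7  accabbbcbabc$aaaabbbcb  b
    8  babc$aaaabbbcbaccabbbc  c
    9  baccabbbcbabc$aaaabbbc  c
   10  bbbcbabc$aaaabbbcbacca  a
   11  bbbcbaccabbbcbabc$aaaa  a
   12  bbcbabc$aaaabbbcbaccab  b
   13  bbcbaccabbbcbabc$aaaab  b
   14  bc$aaaabbbcbaccabbbcba  a
   15  bcbabc$aaaabbbcbaccabb  b
   16  bcbaccabbbcbabc$aaaabb  b
   17  c$aaaabbbcbaccabbbcbab  b
   18  cabbbcbabc$aaaabbbcbac  c
   19  cbabc$aaaabbbcbaccabbb  b
   20  cbaccabbbcbabc$aaaabbb  b
   21  ccabbbcbabc$aaaabbbcba  a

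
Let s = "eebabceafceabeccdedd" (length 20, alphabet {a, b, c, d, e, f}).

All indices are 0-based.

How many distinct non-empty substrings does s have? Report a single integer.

192

rank→(start, suffix):
  0 → (3, 'abceafceabeccdedd')
  1 → (11, 'abeccdedd')
  2 → (7, 'afceabeccdedd')
  3 → (2, 'babceafceabeccdedd')
  4 → (4, 'bceafceabeccdedd')
  5 → (12, 'beccdedd')
  6 → (14, 'ccdedd')
  7 → (15, 'cdedd')
  8 → (9, 'ceabeccdedd')
  9 → (5, 'ceafceabeccdedd')
  10 → (19, 'd')
  11 → (18, 'dd')
  12 → (16, 'dedd')
  13 → (10, 'eabeccdedd')
  14 → (6, 'eafceabeccdedd')
  15 → (1, 'ebabceafceabeccdedd')
  16 → (13, 'eccdedd')
  17 → (17, 'edd')
  18 → (0, 'eebabceafceabeccdedd')
  19 → (8, 'fceabeccdedd')

SA = [3, 11, 7, 2, 4, 12, 14, 15, 9, 5, 19, 18, 16, 10, 6, 1, 13, 17, 0, 8]
i: (SA[i-1],SA[i]) lcp shared
  1: (3,11) 2 'ab'
  2: (11,7) 1 'a'
  3: (7,2) 0 ''
  4: (2,4) 1 'b'
  5: (4,12) 1 'b'
  6: (12,14) 0 ''
  7: (14,15) 1 'c'
  8: (15,9) 1 'c'
  9: (9,5) 3 'cea'
  10: (5,19) 0 ''
  11: (19,18) 1 'd'
  12: (18,16) 1 'd'
  13: (16,10) 0 ''
  14: (10,6) 2 'ea'
  15: (6,1) 1 'e'
  16: (1,13) 1 'e'
  17: (13,17) 1 'e'
  18: (17,0) 1 'e'
  19: (0,8) 0 ''

n(n+1)/2 = 20·21/2 = 210
Σ LCP = 0 + 2 + 1 + 0 + 1 + 1 + 0 + 1 + 1 + 3 + 0 + 1 + 1 + 0 + 2 + 1 + 1 + 1 + 1 + 0 = 18
distinct = 210 − 18 = 192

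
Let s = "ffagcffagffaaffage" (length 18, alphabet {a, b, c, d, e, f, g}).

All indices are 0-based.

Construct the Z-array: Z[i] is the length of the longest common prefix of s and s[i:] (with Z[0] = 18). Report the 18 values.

[18, 1, 0, 0, 0, 4, 1, 0, 0, 3, 1, 0, 0, 4, 1, 0, 0, 0]

Z[0]=18
i=1: fresh scan; Z[1]=1 extend→box=[1,2)
i=2: fresh scan; Z[2]=0
i=3: fresh scan; Z[3]=0
i=4: fresh scan; Z[4]=0
i=5: fresh scan; Z[5]=4 extend→box=[5,9)
i=6: min(r-i=3, Z[1]=1)=1; Z[6]=1
i=7: min(r-i=2, Z[2]=0)=0; Z[7]=0
i=8: min(r-i=1, Z[3]=0)=0; Z[8]=0
i=9: fresh scan; Z[9]=3 extend→box=[9,12)
i=10: min(r-i=2, Z[1]=1)=1; Z[10]=1
i=11: min(r-i=1, Z[2]=0)=0; Z[11]=0
i=12: fresh scan; Z[12]=0
i=13: fresh scan; Z[13]=4 extend→box=[13,17)
i=14: min(r-i=3, Z[1]=1)=1; Z[14]=1
i=15: min(r-i=2, Z[2]=0)=0; Z[15]=0
i=16: min(r-i=1, Z[3]=0)=0; Z[16]=0
i=17: fresh scan; Z[17]=0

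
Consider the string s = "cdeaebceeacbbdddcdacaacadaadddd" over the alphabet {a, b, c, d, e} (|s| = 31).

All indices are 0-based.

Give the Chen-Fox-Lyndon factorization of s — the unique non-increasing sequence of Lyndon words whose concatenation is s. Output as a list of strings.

emit factor 1: 'cde' (i=0, period=3)
emit factor 2: 'aebcee' (i=3, period=6)
emit factor 3: 'acbbdddcd' (i=9, period=9)
emit factor 4: 'ac' (i=18, period=2)
emit factor 5: 'aacadaadddd' (i=20, period=11)

["cde", "aebcee", "acbbdddcd", "ac", "aacadaadddd"]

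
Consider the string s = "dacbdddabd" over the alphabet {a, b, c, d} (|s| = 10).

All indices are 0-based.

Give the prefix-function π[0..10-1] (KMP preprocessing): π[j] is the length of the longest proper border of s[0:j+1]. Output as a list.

[0, 0, 0, 0, 1, 1, 1, 2, 0, 1]

π[0] = 0
j=1 s[j]='a': π[1]=0 (border '')
j=2 s[j]='c': π[2]=0 (border '')
j=3 s[j]='b': π[3]=0 (border '')
j=4 s[j]='d': π[4]=1 (border 'd')
j=5 s[j]='d': k: 1→0; π[5]=1 (border 'd')
j=6 s[j]='d': k: 1→0; π[6]=1 (border 'd')
j=7 s[j]='a': π[7]=2 (border 'da')
j=8 s[j]='b': k: 2→0; π[8]=0 (border '')
j=9 s[j]='d': π[9]=1 (border 'd')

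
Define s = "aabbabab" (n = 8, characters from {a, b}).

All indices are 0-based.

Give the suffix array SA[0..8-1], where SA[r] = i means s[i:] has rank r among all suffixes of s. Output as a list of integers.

[0, 6, 4, 1, 7, 5, 3, 2]

rank→(start, suffix):
  0 → (0, 'aabbabab')
  1 → (6, 'ab')
  2 → (4, 'abab')
  3 → (1, 'abbabab')
  4 → (7, 'b')
  5 → (5, 'bab')
  6 → (3, 'babab')
  7 → (2, 'bbabab')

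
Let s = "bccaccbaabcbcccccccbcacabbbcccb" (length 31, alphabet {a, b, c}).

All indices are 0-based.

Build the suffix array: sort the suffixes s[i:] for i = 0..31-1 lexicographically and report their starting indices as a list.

rank→(start, suffix):
  0 → (7, 'aabcbcccccccbcacabbbcccb')
  1 → (23, 'abbbcccb')
  2 → (8, 'abcbcccccccbcacabbbcccb')
  3 → (21, 'acabbbcccb')
  4 → (3, 'accbaabcbcccccccbcacabbbcccb')
  5 → (30, 'b')
  6 → (6, 'baabcbcccccccbcacabbbcccb')
  7 → (24, 'bbbcccb')
  8 → (25, 'bbcccb')
  9 → (19, 'bcacabbbcccb')
  10 → (9, 'bcbcccccccbcacabbbcccb')
  11 → (0, 'bccaccbaabcbcccccccbcacabbbcccb')
  12 → (26, 'bcccb')
  13 → (11, 'bcccccccbcacabbbcccb')
  14 → (22, 'cabbbcccb')
  15 → (20, 'cacabbbcccb')
  16 → (2, 'caccbaabcbcccccccbcacabbbcccb')
  17 → (29, 'cb')
  18 → (5, 'cbaabcbcccccccbcacabbbcccb')
  19 → (18, 'cbcacabbbcccb')
  20 → (10, 'cbcccccccbcacabbbcccb')
  21 → (1, 'ccaccbaabcbcccccccbcacabbbcccb')
  22 → (28, 'ccb')
  23 → (4, 'ccbaabcbcccccccbcacabbbcccb')
  24 → (17, 'ccbcacabbbcccb')
  25 → (27, 'cccb')
  26 → (16, 'cccbcacabbbcccb')
  27 → (15, 'ccccbcacabbbcccb')
  28 → (14, 'cccccbcacabbbcccb')
  29 → (13, 'ccccccbcacabbbcccb')
  30 → (12, 'cccccccbcacabbbcccb')

[7, 23, 8, 21, 3, 30, 6, 24, 25, 19, 9, 0, 26, 11, 22, 20, 2, 29, 5, 18, 10, 1, 28, 4, 17, 27, 16, 15, 14, 13, 12]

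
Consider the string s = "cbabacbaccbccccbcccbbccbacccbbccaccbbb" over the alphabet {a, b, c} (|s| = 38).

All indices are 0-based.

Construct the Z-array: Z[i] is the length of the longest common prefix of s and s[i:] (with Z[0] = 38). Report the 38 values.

Z[0]=38
i=1: i≥r, start 0; Z[1]=0
i=2: i≥r, start 0; Z[2]=0
i=3: i≥r, start 0; Z[3]=0
i=4: i≥r, start 0; Z[4]=0
i=5: i≥r, start 0; Z[5]=3 scan→box=[5,8)
i=6: min(r-i=2, Z[1]=0)=0; Z[6]=0
i=7: min(r-i=1, Z[2]=0)=0; Z[7]=0
i=8: i≥r, start 0; Z[8]=1 scan→box=[8,9)
i=9: i≥r, start 0; Z[9]=2 scan→box=[9,11)
i=10: min(r-i=1, Z[1]=0)=0; Z[10]=0
i=11: i≥r, start 0; Z[11]=1 scan→box=[11,12)
i=12: i≥r, start 0; Z[12]=1 scan→box=[12,13)
i=13: i≥r, start 0; Z[13]=1 scan→box=[13,14)
i=14: i≥r, start 0; Z[14]=2 scan→box=[14,16)
i=15: min(r-i=1, Z[1]=0)=0; Z[15]=0
i=16: i≥r, start 0; Z[16]=1 scan→box=[16,17)
i=17: i≥r, start 0; Z[17]=1 scan→box=[17,18)
i=18: i≥r, start 0; Z[18]=2 scan→box=[18,20)
i=19: min(r-i=1, Z[1]=0)=0; Z[19]=0
i=20: i≥r, start 0; Z[20]=0
i=21: i≥r, start 0; Z[21]=1 scan→box=[21,22)
i=22: i≥r, start 0; Z[22]=3 scan→box=[22,25)
i=23: min(r-i=2, Z[1]=0)=0; Z[23]=0
i=24: min(r-i=1, Z[2]=0)=0; Z[24]=0
i=25: i≥r, start 0; Z[25]=1 scan→box=[25,26)
i=26: i≥r, start 0; Z[26]=1 scan→box=[26,27)
i=27: i≥r, start 0; Z[27]=2 scan→box=[27,29)
i=28: min(r-i=1, Z[1]=0)=0; Z[28]=0
i=29: i≥r, start 0; Z[29]=0
i=30: i≥r, start 0; Z[30]=1 scan→box=[30,31)
i=31: i≥r, start 0; Z[31]=1 scan→box=[31,32)
i=32: i≥r, start 0; Z[32]=0
i=33: i≥r, start 0; Z[33]=1 scan→box=[33,34)
i=34: i≥r, start 0; Z[34]=2 scan→box=[34,36)
i=35: min(r-i=1, Z[1]=0)=0; Z[35]=0
i=36: i≥r, start 0; Z[36]=0
i=37: i≥r, start 0; Z[37]=0

[38, 0, 0, 0, 0, 3, 0, 0, 1, 2, 0, 1, 1, 1, 2, 0, 1, 1, 2, 0, 0, 1, 3, 0, 0, 1, 1, 2, 0, 0, 1, 1, 0, 1, 2, 0, 0, 0]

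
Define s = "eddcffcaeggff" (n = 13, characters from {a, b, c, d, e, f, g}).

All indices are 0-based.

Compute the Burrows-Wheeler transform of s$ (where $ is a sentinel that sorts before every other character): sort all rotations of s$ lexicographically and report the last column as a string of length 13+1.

fcfdde$affgcge

rank  rotation        last
    0  $eddcffcaeggff  f
    1  aeggff$eddcffc  c
    2  caeggff$eddcff  f
    3  cffcaeggff$edd  d
    4  dcffcaeggff$ed  d
    5  ddcffcaeggff$e  e
    6  eddcffcaeggff$  $
    7  eggff$eddcffca  a
    8  f$eddcffcaeggf  f
    9  fcaeggff$eddcf  f
   10  ff$eddcffcaegg  g
   11  ffcaeggff$eddc  c
   12  gff$eddcffcaeg  g
   13  ggff$eddcffcae  e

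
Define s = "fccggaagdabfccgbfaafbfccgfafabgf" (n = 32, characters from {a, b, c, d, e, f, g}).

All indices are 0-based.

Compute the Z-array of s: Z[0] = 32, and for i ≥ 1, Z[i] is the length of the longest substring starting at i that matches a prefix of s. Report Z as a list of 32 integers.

Z[0]=32
i=1: outside box; Z[1]=0
i=2: outside box; Z[2]=0
i=3: outside box; Z[3]=0
i=4: outside box; Z[4]=0
i=5: outside box; Z[5]=0
i=6: outside box; Z[6]=0
i=7: outside box; Z[7]=0
i=8: outside box; Z[8]=0
i=9: outside box; Z[9]=0
i=10: outside box; Z[10]=0
i=11: outside box; Z[11]=4 extend→box=[11,15)
i=12: min(r-i=3, Z[1]=0)=0; Z[12]=0
i=13: min(r-i=2, Z[2]=0)=0; Z[13]=0
i=14: min(r-i=1, Z[3]=0)=0; Z[14]=0
i=15: outside box; Z[15]=0
i=16: outside box; Z[16]=1 extend→box=[16,17)
i=17: outside box; Z[17]=0
i=18: outside box; Z[18]=0
i=19: outside box; Z[19]=1 extend→box=[19,20)
i=20: outside box; Z[20]=0
i=21: outside box; Z[21]=4 extend→box=[21,25)
i=22: min(r-i=3, Z[1]=0)=0; Z[22]=0
i=23: min(r-i=2, Z[2]=0)=0; Z[23]=0
i=24: min(r-i=1, Z[3]=0)=0; Z[24]=0
i=25: outside box; Z[25]=1 extend→box=[25,26)
i=26: outside box; Z[26]=0
i=27: outside box; Z[27]=1 extend→box=[27,28)
i=28: outside box; Z[28]=0
i=29: outside box; Z[29]=0
i=30: outside box; Z[30]=0
i=31: outside box; Z[31]=1 extend→box=[31,32)

[32, 0, 0, 0, 0, 0, 0, 0, 0, 0, 0, 4, 0, 0, 0, 0, 1, 0, 0, 1, 0, 4, 0, 0, 0, 1, 0, 1, 0, 0, 0, 1]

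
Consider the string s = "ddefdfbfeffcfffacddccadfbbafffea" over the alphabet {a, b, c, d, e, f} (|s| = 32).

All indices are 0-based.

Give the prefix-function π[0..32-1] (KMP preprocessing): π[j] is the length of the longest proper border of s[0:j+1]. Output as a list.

π[0] = 0
j=1 s[j]='d': π[1]=1 (border 'd')
j=2 s[j]='e': k: 1→0; π[2]=0 (border '')
j=3 s[j]='f': π[3]=0 (border '')
j=4 s[j]='d': π[4]=1 (border 'd')
j=5 s[j]='f': k: 1→0; π[5]=0 (border '')
j=6 s[j]='b': π[6]=0 (border '')
j=7 s[j]='f': π[7]=0 (border '')
j=8 s[j]='e': π[8]=0 (border '')
j=9 s[j]='f': π[9]=0 (border '')
j=10 s[j]='f': π[10]=0 (border '')
j=11 s[j]='c': π[11]=0 (border '')
j=12 s[j]='f': π[12]=0 (border '')
j=13 s[j]='f': π[13]=0 (border '')
j=14 s[j]='f': π[14]=0 (border '')
j=15 s[j]='a': π[15]=0 (border '')
j=16 s[j]='c': π[16]=0 (border '')
j=17 s[j]='d': π[17]=1 (border 'd')
j=18 s[j]='d': π[18]=2 (border 'dd')
j=19 s[j]='c': k: 2→1→0; π[19]=0 (border '')
j=20 s[j]='c': π[20]=0 (border '')
j=21 s[j]='a': π[21]=0 (border '')
j=22 s[j]='d': π[22]=1 (border 'd')
j=23 s[j]='f': k: 1→0; π[23]=0 (border '')
j=24 s[j]='b': π[24]=0 (border '')
j=25 s[j]='b': π[25]=0 (border '')
j=26 s[j]='a': π[26]=0 (border '')
j=27 s[j]='f': π[27]=0 (border '')
j=28 s[j]='f': π[28]=0 (border '')
j=29 s[j]='f': π[29]=0 (border '')
j=30 s[j]='e': π[30]=0 (border '')
j=31 s[j]='a': π[31]=0 (border '')

[0, 1, 0, 0, 1, 0, 0, 0, 0, 0, 0, 0, 0, 0, 0, 0, 0, 1, 2, 0, 0, 0, 1, 0, 0, 0, 0, 0, 0, 0, 0, 0]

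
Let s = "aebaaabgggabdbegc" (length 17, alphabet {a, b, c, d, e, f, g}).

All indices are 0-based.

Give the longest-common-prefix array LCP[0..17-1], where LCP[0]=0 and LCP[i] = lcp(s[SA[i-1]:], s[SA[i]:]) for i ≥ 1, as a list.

rank→(start, suffix):
  0 → (3, 'aaabgggabdbegc')
  1 → (4, 'aabgggabdbegc')
  2 → (10, 'abdbegc')
  3 → (5, 'abgggabdbegc')
  4 → (0, 'aebaaabgggabdbegc')
  5 → (2, 'baaabgggabdbegc')
  6 → (11, 'bdbegc')
  7 → (13, 'begc')
  8 → (6, 'bgggabdbegc')
  9 → (16, 'c')
  10 → (12, 'dbegc')
  11 → (1, 'ebaaabgggabdbegc')
  12 → (14, 'egc')
  13 → (9, 'gabdbegc')
  14 → (15, 'gc')
  15 → (8, 'ggabdbegc')
  16 → (7, 'gggabdbegc')

SA = [3, 4, 10, 5, 0, 2, 11, 13, 6, 16, 12, 1, 14, 9, 15, 8, 7]
i: (SA[i-1],SA[i]) lcp shared
  1: (3,4) 2 'aa'
  2: (4,10) 1 'a'
  3: (10,5) 2 'ab'
  4: (5,0) 1 'a'
  5: (0,2) 0 ''
  6: (2,11) 1 'b'
  7: (11,13) 1 'b'
  8: (13,6) 1 'b'
  9: (6,16) 0 ''
  10: (16,12) 0 ''
  11: (12,1) 0 ''
  12: (1,14) 1 'e'
  13: (14,9) 0 ''
  14: (9,15) 1 'g'
  15: (15,8) 1 'g'
  16: (8,7) 2 'gg'

[0, 2, 1, 2, 1, 0, 1, 1, 1, 0, 0, 0, 1, 0, 1, 1, 2]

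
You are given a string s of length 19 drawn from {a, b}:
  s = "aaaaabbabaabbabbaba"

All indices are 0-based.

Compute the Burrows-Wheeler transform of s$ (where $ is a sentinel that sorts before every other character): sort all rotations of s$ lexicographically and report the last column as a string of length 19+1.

ab$aaabbbbaaaabbbaaa

rank  rotation              last
    0  $aaaaabbabaabbabbaba  a
    1  a$aaaaabbabaabbabbab  b
    2  aaaaabbabaabbabbaba$  $
    3  aaaabbabaabbabbaba$a  a
    4  aaabbabaabbabbaba$aa  a
    5  aabbabaabbabbaba$aaa  a
    6  aabbabbaba$aaaaabbab  b
    7  aba$aaaaabbabaabbabb  b
    8  abaabbabbaba$aaaaabb  b
    9  abbaba$aaaaabbabaabb  b
   10  abbabaabbabbaba$aaaa  a
   11  abbabbaba$aaaaabbaba  a
   12  ba$aaaaabbabaabbabba  a
   13  baabbabbaba$aaaaabba  a
   14  baba$aaaaabbabaabbab  b
   15  babaabbabbaba$aaaaab  b
   16  babbaba$aaaaabbabaab  b
   17  bbaba$aaaaabbabaabba  a
   18  bbabaabbabbaba$aaaaa  a
   19  bbabbaba$aaaaabbabaa  a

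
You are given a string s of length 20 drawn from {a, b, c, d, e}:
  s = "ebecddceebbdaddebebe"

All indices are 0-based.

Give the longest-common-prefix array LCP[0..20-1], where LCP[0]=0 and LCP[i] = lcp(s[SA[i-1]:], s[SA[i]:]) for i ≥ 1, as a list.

rank→(start, suffix):
  0 → (12, 'addebebe')
  1 → (9, 'bbdaddebebe')
  2 → (10, 'bdaddebebe')
  3 → (18, 'be')
  4 → (16, 'bebe')
  5 → (1, 'becddceebbdaddebebe')
  6 → (3, 'cddceebbdaddebebe')
  7 → (6, 'ceebbdaddebebe')
  8 → (11, 'daddebebe')
  9 → (5, 'dceebbdaddebebe')
  10 → (4, 'ddceebbdaddebebe')
  11 → (13, 'ddebebe')
  12 → (14, 'debebe')
  13 → (19, 'e')
  14 → (8, 'ebbdaddebebe')
  15 → (17, 'ebe')
  16 → (15, 'ebebe')
  17 → (0, 'ebecddceebbdaddebebe')
  18 → (2, 'ecddceebbdaddebebe')
  19 → (7, 'eebbdaddebebe')

SA = [12, 9, 10, 18, 16, 1, 3, 6, 11, 5, 4, 13, 14, 19, 8, 17, 15, 0, 2, 7]
rank  pair      lcp
   1  s[12:],s[9:]  0  ''
   2  s[9:],s[10:]  1  'b'
   3  s[10:],s[18:]  1  'b'
   4  s[18:],s[16:]  2  'be'
   5  s[16:],s[1:]  2  'be'
   6  s[1:],s[3:]  0  ''
   7  s[3:],s[6:]  1  'c'
   8  s[6:],s[11:]  0  ''
   9  s[11:],s[5:]  1  'd'
  10  s[5:],s[4:]  1  'd'
  11  s[4:],s[13:]  2  'dd'
  12  s[13:],s[14:]  1  'd'
  13  s[14:],s[19:]  0  ''
  14  s[19:],s[8:]  1  'e'
  15  s[8:],s[17:]  2  'eb'
  16  s[17:],s[15:]  3  'ebe'
  17  s[15:],s[0:]  3  'ebe'
  18  s[0:],s[2:]  1  'e'
  19  s[2:],s[7:]  1  'e'

[0, 0, 1, 1, 2, 2, 0, 1, 0, 1, 1, 2, 1, 0, 1, 2, 3, 3, 1, 1]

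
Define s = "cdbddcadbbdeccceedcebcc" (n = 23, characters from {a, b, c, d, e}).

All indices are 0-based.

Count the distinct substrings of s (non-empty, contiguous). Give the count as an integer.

252

rank→(start, suffix):
  0 → (6, 'adbbdeccceedcebcc')
  1 → (8, 'bbdeccceedcebcc')
  2 → (20, 'bcc')
  3 → (2, 'bddcadbbdeccceedcebcc')
  4 → (9, 'bdeccceedcebcc')
  5 → (22, 'c')
  6 → (5, 'cadbbdeccceedcebcc')
  7 → (21, 'cc')
  8 → (12, 'ccceedcebcc')
  9 → (13, 'cceedcebcc')
  10 → (0, 'cdbddcadbbdeccceedcebcc')
  11 → (18, 'cebcc')
  12 → (14, 'ceedcebcc')
  13 → (7, 'dbbdeccceedcebcc')
  14 → (1, 'dbddcadbbdeccceedcebcc')
  15 → (4, 'dcadbbdeccceedcebcc')
  16 → (17, 'dcebcc')
  17 → (3, 'ddcadbbdeccceedcebcc')
  18 → (10, 'deccceedcebcc')
  19 → (19, 'ebcc')
  20 → (11, 'eccceedcebcc')
  21 → (16, 'edcebcc')
  22 → (15, 'eedcebcc')

SA = [6, 8, 20, 2, 9, 22, 5, 21, 12, 13, 0, 18, 14, 7, 1, 4, 17, 3, 10, 19, 11, 16, 15]
i: (SA[i-1],SA[i]) lcp shared
  1: (6,8) 0 ''
  2: (8,20) 1 'b'
  3: (20,2) 1 'b'
  4: (2,9) 2 'bd'
  5: (9,22) 0 ''
  6: (22,5) 1 'c'
  7: (5,21) 1 'c'
  8: (21,12) 2 'cc'
  9: (12,13) 2 'cc'
  10: (13,0) 1 'c'
  11: (0,18) 1 'c'
  12: (18,14) 2 'ce'
  13: (14,7) 0 ''
  14: (7,1) 2 'db'
  15: (1,4) 1 'd'
  16: (4,17) 2 'dc'
  17: (17,3) 1 'd'
  18: (3,10) 1 'd'
  19: (10,19) 0 ''
  20: (19,11) 1 'e'
  21: (11,16) 1 'e'
  22: (16,15) 1 'e'

n(n+1)/2 = 23·24/2 = 276
Σ LCP = 0 + 0 + 1 + 1 + 2 + 0 + 1 + 1 + 2 + 2 + 1 + 1 + 2 + 0 + 2 + 1 + 2 + 1 + 1 + 0 + 1 + 1 + 1 = 24
distinct = 276 − 24 = 252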